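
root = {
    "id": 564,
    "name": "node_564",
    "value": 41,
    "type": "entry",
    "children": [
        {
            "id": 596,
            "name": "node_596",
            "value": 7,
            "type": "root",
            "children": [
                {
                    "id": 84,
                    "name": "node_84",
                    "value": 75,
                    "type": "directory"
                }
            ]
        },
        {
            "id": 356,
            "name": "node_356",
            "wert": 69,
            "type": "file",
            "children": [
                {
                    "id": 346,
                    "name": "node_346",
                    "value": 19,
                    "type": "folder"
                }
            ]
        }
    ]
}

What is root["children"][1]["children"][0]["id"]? 346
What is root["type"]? "entry"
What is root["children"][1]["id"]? 356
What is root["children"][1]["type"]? "file"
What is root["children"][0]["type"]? "root"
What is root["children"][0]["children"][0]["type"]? "directory"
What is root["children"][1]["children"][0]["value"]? 19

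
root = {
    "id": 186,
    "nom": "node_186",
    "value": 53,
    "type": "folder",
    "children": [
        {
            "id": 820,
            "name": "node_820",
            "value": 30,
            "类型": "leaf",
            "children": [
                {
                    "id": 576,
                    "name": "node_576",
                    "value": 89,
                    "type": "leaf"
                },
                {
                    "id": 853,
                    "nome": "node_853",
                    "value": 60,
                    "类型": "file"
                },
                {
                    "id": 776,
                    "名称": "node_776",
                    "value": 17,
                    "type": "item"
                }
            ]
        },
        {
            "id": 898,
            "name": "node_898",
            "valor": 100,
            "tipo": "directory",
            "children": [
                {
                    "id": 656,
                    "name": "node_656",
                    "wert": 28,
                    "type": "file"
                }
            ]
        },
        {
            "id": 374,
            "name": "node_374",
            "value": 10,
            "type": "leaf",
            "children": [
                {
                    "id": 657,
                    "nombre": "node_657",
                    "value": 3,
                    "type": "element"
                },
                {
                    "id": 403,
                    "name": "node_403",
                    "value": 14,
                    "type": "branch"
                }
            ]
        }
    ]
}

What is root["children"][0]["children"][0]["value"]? 89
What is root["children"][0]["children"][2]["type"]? "item"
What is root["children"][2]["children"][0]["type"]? "element"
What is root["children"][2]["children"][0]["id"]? 657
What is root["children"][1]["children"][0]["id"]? 656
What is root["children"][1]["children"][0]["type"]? "file"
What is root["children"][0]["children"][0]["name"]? "node_576"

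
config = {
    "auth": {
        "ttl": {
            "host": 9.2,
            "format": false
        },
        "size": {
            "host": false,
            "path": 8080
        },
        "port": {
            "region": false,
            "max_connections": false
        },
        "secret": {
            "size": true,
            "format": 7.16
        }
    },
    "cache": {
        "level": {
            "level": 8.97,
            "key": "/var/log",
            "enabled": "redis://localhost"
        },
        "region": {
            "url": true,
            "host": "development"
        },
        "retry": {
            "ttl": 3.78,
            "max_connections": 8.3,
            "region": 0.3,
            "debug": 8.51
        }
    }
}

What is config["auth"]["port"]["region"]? False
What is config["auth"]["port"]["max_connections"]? False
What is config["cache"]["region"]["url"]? True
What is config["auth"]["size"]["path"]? 8080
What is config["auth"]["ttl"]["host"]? 9.2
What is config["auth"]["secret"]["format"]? 7.16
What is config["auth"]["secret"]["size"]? True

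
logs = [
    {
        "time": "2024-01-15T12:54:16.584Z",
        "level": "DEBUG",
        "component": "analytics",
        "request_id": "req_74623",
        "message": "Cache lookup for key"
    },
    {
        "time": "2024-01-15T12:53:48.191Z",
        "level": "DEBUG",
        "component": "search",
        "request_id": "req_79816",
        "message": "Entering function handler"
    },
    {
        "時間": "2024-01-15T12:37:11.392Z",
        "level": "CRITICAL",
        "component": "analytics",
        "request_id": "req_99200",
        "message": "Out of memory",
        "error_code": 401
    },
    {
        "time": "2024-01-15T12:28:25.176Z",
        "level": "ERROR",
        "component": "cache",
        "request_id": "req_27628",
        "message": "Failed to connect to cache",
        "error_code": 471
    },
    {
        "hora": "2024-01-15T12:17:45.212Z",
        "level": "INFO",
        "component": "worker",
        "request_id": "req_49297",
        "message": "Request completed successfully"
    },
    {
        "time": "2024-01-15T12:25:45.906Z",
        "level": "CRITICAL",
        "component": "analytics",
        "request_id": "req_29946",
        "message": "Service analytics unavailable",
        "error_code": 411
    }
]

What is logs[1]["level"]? "DEBUG"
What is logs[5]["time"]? "2024-01-15T12:25:45.906Z"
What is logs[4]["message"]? "Request completed successfully"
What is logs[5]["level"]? "CRITICAL"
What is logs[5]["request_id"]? "req_29946"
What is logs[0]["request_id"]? "req_74623"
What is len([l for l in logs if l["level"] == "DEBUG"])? 2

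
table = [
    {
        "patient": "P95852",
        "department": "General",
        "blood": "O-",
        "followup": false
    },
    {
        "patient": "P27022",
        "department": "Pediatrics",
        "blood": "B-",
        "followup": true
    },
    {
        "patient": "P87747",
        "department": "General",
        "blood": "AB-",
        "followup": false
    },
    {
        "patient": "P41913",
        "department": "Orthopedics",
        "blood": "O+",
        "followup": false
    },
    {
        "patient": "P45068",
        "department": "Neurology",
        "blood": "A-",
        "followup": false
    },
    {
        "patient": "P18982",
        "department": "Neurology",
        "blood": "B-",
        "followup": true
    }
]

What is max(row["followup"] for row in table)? True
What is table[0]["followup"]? False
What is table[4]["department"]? "Neurology"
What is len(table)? 6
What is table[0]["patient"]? "P95852"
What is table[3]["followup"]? False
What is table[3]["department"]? "Orthopedics"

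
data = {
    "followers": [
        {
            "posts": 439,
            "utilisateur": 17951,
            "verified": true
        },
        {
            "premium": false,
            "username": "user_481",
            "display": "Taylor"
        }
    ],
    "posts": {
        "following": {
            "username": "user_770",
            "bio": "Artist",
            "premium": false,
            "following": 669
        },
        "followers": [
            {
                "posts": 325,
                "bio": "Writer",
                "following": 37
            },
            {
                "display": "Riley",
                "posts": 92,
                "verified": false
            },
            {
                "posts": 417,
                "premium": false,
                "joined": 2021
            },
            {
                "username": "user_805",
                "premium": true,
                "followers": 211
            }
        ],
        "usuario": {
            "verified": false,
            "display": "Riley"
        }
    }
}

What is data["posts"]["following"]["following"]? 669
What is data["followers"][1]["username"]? "user_481"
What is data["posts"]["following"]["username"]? "user_770"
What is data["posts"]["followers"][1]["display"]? "Riley"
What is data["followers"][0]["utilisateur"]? 17951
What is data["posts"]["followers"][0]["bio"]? "Writer"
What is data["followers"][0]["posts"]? 439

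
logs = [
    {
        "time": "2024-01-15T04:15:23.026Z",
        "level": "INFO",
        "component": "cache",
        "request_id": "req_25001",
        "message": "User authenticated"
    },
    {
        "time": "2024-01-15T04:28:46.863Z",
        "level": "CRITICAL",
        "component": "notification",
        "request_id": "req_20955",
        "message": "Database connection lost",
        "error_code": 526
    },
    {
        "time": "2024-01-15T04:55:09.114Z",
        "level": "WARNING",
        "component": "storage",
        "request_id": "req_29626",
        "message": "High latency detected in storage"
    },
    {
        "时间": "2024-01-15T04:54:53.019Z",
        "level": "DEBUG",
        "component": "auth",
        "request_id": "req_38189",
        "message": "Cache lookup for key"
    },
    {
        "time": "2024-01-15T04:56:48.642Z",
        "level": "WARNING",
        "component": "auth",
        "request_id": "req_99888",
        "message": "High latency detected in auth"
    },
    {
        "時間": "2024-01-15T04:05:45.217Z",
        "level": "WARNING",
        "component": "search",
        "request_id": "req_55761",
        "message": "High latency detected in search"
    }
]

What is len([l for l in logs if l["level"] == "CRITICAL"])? 1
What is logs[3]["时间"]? "2024-01-15T04:54:53.019Z"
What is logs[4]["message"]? "High latency detected in auth"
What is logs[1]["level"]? "CRITICAL"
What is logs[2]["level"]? "WARNING"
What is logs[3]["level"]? "DEBUG"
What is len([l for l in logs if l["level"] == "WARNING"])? 3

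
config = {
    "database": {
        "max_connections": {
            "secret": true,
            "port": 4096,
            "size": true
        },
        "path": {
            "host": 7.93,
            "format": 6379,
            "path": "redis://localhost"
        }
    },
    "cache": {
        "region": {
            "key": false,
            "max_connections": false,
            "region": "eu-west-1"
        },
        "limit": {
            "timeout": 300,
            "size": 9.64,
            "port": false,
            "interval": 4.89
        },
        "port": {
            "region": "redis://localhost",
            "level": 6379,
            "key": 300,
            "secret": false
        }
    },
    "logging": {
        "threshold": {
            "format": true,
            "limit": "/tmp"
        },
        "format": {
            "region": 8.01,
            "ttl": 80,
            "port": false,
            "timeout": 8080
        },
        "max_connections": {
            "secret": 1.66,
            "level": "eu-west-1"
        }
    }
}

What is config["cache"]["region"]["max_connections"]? False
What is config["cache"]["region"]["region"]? "eu-west-1"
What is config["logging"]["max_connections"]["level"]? "eu-west-1"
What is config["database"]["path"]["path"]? "redis://localhost"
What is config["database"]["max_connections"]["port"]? 4096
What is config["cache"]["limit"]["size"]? 9.64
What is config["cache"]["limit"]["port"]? False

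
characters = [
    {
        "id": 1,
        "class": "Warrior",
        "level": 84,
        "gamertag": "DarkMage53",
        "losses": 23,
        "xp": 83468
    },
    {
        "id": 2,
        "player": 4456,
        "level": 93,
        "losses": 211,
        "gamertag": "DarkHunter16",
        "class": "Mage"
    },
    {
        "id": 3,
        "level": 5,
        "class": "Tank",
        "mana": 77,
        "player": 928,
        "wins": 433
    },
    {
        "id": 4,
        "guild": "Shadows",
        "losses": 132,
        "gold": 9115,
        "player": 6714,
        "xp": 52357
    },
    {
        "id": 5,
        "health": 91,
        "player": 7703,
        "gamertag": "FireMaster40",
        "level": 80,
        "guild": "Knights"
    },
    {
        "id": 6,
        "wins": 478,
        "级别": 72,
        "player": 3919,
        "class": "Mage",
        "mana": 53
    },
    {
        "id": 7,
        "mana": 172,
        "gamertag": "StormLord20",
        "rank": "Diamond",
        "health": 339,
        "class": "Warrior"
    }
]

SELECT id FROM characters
[1, 2, 3, 4, 5, 6, 7]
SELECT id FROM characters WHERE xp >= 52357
[1, 4]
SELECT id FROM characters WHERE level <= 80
[3, 5]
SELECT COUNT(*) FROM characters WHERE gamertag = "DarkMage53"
1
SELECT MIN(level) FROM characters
5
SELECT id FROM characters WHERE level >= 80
[1, 2, 5]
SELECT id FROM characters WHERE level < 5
[]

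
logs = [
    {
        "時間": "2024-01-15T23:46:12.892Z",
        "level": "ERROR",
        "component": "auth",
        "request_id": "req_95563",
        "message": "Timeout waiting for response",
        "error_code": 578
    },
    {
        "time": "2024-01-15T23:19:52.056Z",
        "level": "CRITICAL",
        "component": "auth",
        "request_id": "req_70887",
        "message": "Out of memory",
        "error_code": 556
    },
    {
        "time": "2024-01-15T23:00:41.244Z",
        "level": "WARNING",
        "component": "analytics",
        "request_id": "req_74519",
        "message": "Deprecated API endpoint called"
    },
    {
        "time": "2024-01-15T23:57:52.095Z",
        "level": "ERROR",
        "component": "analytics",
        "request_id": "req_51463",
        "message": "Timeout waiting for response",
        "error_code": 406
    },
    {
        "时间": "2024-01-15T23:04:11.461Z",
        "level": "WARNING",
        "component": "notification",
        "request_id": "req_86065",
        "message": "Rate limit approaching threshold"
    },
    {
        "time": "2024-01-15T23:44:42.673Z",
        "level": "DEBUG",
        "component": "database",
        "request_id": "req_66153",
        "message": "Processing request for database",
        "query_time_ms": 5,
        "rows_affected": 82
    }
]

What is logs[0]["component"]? "auth"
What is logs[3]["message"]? "Timeout waiting for response"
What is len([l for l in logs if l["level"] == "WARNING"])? 2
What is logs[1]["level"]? "CRITICAL"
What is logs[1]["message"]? "Out of memory"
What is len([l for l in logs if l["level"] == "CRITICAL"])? 1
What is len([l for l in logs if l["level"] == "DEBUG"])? 1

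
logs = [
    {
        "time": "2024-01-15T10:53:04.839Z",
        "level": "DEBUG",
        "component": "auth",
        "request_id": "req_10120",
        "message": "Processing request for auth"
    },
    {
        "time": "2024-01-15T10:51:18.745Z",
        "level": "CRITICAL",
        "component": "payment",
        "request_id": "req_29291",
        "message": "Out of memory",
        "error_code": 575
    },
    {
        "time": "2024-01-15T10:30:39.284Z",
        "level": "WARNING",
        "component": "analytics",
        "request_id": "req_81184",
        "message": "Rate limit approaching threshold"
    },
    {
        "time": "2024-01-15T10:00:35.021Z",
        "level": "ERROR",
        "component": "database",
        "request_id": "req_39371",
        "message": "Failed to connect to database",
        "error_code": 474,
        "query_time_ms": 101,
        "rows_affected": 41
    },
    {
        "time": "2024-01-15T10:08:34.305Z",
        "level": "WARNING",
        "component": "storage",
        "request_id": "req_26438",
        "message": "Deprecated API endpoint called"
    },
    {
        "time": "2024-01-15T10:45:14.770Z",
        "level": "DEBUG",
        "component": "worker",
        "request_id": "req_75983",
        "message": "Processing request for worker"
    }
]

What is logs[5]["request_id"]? "req_75983"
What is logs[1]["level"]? "CRITICAL"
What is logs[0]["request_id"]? "req_10120"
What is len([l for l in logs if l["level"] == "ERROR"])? 1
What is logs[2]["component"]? "analytics"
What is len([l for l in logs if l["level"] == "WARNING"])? 2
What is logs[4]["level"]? "WARNING"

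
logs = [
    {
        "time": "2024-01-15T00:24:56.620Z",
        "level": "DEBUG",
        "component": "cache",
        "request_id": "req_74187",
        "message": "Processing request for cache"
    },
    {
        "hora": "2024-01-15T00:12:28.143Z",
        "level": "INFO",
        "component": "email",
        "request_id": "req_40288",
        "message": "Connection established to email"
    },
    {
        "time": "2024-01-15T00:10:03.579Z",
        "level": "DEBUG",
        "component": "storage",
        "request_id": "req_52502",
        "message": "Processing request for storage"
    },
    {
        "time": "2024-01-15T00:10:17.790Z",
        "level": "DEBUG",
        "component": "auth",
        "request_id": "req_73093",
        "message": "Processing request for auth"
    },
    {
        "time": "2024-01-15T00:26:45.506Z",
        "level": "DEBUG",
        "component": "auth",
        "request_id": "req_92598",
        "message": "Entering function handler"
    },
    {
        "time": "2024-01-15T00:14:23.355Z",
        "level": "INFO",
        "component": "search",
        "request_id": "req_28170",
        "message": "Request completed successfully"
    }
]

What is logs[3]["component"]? "auth"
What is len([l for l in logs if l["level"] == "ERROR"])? 0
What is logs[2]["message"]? "Processing request for storage"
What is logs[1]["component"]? "email"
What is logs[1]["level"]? "INFO"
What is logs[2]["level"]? "DEBUG"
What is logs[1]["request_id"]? "req_40288"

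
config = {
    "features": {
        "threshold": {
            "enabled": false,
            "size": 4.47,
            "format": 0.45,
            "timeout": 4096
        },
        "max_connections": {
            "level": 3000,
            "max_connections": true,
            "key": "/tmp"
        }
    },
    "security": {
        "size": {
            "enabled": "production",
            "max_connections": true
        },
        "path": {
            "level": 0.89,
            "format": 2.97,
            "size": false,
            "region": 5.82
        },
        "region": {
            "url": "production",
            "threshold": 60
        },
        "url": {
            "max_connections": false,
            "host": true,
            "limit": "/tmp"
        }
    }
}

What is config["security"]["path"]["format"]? 2.97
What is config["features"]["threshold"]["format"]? 0.45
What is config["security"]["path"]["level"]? 0.89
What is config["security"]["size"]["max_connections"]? True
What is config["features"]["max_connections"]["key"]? "/tmp"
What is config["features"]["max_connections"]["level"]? 3000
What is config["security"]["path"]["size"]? False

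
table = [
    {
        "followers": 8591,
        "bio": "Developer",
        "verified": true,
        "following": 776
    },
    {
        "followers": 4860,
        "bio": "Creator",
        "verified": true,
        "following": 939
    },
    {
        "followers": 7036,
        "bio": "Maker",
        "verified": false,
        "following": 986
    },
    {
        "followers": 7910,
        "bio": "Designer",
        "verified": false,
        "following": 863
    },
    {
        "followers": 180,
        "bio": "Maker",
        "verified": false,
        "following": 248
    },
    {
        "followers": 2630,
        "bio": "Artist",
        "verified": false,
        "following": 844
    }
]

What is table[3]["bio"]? "Designer"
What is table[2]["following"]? 986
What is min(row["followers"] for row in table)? 180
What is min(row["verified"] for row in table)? False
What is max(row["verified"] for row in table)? True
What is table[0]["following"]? 776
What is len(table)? 6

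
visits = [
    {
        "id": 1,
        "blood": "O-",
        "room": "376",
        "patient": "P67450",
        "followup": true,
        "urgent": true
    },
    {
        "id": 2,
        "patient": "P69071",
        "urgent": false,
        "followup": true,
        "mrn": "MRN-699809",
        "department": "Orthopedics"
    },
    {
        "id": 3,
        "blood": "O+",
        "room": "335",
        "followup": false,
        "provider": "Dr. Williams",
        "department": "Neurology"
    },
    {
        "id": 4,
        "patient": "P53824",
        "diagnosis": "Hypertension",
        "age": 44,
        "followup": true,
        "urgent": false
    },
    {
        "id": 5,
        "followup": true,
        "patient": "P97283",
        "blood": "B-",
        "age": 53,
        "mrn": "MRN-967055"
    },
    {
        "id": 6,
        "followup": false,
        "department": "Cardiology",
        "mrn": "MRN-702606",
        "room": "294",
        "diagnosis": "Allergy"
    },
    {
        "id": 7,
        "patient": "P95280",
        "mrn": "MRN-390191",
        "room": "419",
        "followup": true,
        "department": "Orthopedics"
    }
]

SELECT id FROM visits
[1, 2, 3, 4, 5, 6, 7]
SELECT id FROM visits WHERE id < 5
[1, 2, 3, 4]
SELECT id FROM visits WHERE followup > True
[]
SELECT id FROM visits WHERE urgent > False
[1]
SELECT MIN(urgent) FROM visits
False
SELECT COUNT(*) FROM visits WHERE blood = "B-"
1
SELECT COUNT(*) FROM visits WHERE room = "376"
1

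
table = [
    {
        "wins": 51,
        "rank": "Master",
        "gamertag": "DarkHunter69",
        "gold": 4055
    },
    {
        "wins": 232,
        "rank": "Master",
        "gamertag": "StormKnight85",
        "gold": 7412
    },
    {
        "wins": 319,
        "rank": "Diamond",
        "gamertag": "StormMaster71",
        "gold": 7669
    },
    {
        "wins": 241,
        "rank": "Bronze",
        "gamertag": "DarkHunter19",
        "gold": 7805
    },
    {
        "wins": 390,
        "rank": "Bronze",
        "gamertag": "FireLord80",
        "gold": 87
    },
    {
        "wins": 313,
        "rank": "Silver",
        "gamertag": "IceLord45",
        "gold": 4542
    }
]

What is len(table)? 6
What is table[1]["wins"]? 232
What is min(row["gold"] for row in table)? 87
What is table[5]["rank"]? "Silver"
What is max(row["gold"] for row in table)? 7805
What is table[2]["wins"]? 319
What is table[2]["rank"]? "Diamond"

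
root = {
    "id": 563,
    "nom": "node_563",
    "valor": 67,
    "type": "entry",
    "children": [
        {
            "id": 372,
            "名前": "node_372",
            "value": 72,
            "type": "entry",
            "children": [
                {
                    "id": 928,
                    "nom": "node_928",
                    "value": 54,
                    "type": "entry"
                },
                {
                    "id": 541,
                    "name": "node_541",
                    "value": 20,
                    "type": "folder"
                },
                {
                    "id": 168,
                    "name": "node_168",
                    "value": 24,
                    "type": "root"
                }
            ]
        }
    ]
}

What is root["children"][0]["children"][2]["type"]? "root"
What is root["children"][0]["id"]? 372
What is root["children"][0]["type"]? "entry"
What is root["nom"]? "node_563"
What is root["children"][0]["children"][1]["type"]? "folder"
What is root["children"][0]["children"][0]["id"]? 928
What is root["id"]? 563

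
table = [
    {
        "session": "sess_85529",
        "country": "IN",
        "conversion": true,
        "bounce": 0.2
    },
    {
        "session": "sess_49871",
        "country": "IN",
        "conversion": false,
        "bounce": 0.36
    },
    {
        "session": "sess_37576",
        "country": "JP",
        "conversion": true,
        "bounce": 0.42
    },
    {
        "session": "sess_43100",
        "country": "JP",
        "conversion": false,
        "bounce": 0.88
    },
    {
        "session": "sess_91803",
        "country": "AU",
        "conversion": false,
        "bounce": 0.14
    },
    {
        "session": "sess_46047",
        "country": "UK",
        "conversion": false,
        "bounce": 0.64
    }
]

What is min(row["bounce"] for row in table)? 0.14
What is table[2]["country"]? "JP"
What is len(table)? 6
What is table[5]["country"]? "UK"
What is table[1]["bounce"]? 0.36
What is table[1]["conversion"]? False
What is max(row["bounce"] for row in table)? 0.88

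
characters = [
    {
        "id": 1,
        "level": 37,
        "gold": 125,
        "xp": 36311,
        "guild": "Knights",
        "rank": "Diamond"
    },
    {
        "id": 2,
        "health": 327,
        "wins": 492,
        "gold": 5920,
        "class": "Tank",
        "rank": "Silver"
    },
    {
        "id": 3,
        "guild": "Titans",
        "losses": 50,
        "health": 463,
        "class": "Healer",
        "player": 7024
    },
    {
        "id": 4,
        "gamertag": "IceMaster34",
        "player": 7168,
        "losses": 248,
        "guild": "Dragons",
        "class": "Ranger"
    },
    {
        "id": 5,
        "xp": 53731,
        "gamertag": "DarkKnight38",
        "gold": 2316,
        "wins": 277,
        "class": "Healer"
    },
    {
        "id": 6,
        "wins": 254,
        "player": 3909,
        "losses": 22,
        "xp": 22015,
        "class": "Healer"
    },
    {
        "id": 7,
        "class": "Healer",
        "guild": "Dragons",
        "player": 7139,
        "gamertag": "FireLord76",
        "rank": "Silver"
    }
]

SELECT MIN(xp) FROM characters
22015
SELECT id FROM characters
[1, 2, 3, 4, 5, 6, 7]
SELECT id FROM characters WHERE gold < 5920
[1, 5]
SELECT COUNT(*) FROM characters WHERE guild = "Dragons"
2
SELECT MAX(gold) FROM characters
5920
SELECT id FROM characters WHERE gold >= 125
[1, 2, 5]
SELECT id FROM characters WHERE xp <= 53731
[1, 5, 6]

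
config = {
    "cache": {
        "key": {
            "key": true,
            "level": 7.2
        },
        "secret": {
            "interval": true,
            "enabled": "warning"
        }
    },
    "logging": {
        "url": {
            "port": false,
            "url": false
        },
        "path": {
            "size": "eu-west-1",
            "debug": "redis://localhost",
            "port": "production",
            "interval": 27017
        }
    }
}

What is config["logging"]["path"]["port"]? "production"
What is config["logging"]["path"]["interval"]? 27017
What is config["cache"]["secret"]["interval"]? True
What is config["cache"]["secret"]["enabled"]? "warning"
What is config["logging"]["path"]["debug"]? "redis://localhost"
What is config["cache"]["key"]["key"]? True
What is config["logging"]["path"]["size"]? "eu-west-1"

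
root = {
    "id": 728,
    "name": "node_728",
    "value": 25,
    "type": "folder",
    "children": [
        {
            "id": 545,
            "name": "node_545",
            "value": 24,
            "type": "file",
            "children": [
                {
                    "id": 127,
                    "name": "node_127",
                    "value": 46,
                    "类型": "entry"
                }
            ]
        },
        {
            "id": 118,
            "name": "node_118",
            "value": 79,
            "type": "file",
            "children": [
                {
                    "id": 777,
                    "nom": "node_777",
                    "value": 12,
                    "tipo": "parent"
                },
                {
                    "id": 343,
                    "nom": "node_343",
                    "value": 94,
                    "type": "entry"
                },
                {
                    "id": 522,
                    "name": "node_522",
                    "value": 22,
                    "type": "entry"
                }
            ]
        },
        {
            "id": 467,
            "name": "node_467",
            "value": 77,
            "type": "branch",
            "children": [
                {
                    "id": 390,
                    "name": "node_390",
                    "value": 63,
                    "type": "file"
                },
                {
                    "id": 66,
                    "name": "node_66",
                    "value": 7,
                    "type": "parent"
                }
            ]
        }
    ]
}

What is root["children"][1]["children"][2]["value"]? 22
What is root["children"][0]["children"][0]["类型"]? "entry"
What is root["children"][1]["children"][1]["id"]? 343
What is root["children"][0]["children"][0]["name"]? "node_127"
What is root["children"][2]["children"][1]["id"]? 66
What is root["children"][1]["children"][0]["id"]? 777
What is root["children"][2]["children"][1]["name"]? "node_66"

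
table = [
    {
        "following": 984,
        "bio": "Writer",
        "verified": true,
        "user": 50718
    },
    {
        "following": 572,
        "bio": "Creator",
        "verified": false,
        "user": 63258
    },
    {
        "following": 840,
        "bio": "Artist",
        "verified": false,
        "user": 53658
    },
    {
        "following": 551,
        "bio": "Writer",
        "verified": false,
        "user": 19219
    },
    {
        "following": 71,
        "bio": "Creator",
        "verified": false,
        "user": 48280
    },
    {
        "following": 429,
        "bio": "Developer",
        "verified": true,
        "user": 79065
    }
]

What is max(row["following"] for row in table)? 984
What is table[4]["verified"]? False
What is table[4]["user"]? 48280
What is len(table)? 6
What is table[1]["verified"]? False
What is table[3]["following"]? 551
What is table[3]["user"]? 19219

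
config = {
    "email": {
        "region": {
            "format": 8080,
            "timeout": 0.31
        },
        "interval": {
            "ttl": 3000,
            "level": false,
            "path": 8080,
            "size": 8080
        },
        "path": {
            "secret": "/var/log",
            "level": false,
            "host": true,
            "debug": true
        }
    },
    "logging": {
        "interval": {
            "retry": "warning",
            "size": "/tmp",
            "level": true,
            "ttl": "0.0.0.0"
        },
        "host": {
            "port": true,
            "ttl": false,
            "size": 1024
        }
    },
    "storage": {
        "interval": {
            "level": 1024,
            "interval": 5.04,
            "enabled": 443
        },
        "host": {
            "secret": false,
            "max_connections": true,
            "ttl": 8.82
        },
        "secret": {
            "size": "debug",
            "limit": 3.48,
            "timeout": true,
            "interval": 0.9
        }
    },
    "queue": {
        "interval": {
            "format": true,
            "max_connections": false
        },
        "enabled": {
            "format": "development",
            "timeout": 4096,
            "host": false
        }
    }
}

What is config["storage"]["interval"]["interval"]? 5.04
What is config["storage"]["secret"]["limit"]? 3.48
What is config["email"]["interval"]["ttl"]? 3000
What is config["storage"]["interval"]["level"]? 1024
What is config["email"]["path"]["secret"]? "/var/log"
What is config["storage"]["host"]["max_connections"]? True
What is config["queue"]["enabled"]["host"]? False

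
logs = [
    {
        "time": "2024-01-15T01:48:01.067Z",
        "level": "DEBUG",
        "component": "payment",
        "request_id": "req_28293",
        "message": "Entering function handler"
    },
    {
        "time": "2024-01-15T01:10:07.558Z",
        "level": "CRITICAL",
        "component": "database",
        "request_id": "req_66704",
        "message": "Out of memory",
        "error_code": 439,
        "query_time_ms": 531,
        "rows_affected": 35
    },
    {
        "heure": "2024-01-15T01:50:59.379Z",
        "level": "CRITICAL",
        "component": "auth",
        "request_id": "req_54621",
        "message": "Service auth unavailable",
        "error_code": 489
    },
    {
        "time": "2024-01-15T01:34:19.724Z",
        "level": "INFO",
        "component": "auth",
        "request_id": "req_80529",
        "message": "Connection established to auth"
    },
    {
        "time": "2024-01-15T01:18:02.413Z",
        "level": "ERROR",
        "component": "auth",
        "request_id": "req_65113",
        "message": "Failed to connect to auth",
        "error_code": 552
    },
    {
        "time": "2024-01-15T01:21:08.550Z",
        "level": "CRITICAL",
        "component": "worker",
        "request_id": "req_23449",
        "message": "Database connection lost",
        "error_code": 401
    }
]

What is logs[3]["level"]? "INFO"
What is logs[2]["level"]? "CRITICAL"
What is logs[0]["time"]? "2024-01-15T01:48:01.067Z"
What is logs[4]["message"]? "Failed to connect to auth"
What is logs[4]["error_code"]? 552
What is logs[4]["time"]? "2024-01-15T01:18:02.413Z"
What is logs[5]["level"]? "CRITICAL"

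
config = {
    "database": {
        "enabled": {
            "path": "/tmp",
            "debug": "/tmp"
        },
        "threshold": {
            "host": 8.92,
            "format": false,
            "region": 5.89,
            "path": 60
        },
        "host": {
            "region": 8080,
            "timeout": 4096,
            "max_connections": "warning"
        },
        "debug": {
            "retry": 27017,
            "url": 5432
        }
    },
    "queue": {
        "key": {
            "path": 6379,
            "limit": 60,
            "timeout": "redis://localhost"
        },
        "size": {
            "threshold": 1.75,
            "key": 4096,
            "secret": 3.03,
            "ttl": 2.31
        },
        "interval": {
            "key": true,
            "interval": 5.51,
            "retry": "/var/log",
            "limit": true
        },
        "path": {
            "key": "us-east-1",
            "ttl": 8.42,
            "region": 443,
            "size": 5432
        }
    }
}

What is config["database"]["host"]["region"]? 8080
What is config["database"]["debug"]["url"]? 5432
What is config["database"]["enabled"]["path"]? "/tmp"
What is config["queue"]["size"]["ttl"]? 2.31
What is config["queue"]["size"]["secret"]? 3.03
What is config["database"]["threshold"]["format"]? False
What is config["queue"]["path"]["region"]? 443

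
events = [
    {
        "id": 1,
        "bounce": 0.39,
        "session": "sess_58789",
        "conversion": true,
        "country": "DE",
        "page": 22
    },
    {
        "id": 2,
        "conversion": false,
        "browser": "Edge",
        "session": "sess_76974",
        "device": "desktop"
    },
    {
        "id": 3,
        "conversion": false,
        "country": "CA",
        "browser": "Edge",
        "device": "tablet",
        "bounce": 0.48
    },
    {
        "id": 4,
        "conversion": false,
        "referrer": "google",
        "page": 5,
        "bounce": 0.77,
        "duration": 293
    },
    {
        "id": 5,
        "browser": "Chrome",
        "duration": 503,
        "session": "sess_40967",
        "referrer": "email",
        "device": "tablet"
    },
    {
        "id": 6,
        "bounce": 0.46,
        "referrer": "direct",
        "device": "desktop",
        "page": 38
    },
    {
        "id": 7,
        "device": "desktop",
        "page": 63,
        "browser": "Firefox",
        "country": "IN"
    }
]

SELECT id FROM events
[1, 2, 3, 4, 5, 6, 7]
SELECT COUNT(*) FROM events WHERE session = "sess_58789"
1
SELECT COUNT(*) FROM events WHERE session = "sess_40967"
1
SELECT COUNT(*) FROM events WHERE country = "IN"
1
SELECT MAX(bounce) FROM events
0.77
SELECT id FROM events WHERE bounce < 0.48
[1, 6]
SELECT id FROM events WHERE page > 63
[]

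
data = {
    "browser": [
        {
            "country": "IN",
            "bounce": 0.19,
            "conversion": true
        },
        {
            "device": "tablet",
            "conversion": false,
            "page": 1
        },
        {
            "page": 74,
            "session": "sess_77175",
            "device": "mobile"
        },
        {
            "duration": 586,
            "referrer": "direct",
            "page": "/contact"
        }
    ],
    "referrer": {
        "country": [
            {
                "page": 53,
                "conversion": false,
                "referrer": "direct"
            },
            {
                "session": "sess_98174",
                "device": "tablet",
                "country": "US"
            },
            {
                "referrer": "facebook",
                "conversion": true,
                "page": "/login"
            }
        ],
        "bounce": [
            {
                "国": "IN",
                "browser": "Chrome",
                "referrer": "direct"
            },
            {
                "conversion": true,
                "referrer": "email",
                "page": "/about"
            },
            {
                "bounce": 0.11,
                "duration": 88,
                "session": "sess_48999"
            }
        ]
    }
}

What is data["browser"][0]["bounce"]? 0.19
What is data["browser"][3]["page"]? "/contact"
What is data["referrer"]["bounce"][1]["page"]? "/about"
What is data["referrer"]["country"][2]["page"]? "/login"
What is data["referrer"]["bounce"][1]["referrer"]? "email"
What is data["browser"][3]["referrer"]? "direct"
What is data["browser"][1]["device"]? "tablet"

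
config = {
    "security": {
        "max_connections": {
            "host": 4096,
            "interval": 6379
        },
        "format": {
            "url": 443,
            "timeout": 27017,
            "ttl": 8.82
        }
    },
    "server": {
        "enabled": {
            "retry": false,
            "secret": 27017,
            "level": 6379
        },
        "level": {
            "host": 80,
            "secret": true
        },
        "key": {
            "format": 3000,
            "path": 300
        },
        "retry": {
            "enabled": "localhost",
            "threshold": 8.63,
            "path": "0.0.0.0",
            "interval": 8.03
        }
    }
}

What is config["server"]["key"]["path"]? 300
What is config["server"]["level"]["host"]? 80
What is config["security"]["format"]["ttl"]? 8.82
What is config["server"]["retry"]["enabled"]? "localhost"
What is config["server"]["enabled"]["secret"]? 27017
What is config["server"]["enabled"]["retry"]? False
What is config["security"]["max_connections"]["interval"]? 6379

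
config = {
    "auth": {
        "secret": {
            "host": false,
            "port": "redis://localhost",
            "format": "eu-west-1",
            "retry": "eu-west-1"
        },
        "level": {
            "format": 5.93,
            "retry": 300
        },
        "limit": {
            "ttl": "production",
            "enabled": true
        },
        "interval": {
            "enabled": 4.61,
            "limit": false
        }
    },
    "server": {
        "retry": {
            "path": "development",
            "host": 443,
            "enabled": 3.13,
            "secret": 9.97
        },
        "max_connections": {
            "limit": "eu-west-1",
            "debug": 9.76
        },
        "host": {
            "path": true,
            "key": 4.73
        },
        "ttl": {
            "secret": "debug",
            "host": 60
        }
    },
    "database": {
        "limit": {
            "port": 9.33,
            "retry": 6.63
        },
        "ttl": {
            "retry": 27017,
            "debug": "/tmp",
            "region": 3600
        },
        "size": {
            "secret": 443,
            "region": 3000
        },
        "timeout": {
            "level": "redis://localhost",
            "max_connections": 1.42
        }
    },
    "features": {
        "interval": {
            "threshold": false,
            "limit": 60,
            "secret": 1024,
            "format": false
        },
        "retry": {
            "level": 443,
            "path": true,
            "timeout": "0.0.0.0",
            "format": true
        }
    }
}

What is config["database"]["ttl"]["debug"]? "/tmp"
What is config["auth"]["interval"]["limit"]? False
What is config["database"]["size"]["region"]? 3000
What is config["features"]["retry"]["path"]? True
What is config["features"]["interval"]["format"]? False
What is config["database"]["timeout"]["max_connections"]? 1.42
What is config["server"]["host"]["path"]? True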